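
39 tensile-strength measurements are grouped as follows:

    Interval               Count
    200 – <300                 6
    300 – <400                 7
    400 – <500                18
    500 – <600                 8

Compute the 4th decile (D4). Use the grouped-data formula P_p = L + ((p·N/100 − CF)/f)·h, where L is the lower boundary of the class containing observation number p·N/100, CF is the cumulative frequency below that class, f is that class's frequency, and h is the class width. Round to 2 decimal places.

N = 39; target position k = 40/100 · 39 = 15.6.
Cumulative frequencies: 6, 13, 31, 39.
Observation 15.6 falls in the class 400 – <500.
L = 400, CF = 13, f = 18, h = 100.
P40 = 400 + ((15.6 − 13)/18)·100 = 400 + 14.4444 = 414.444.

414.44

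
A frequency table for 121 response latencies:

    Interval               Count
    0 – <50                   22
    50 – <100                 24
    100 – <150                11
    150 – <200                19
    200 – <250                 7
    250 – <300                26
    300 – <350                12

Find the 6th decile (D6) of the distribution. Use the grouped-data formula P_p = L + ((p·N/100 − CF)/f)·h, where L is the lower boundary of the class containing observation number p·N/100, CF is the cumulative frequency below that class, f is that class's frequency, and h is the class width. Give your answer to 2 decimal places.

N = 121; target position k = 60/100 · 121 = 72.6.
Cumulative frequencies: 22, 46, 57, 76, 83, 109, 121.
Observation 72.6 falls in the class 150 – <200.
L = 150, CF = 57, f = 19, h = 50.
P60 = 150 + ((72.6 − 57)/19)·50 = 150 + 41.0526 = 191.053.

191.05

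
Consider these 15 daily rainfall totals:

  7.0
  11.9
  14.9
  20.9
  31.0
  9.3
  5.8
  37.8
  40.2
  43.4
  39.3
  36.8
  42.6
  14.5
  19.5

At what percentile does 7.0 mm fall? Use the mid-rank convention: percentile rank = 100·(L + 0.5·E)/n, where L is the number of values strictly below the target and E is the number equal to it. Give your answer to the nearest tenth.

10.0

Sorted: 5.8, 7.0, 9.3, 11.9, 14.5, 14.9, 19.5, 20.9, 31.0, 36.8, 37.8, 39.3, 40.2, 42.6, 43.4.
Count below 7.0: L = 1; count equal: E = 1; n = 15.
Percentile rank = 100·(1 + 0.5·1)/15 = 100·1.5/15 = 10.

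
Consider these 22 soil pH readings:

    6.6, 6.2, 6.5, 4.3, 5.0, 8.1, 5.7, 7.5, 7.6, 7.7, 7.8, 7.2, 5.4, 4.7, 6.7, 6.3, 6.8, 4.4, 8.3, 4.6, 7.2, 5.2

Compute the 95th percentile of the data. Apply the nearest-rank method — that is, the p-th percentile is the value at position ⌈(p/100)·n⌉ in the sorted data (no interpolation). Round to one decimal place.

Sorted: 4.3, 4.4, 4.6, 4.7, 5.0, 5.2, 5.4, 5.7, 6.2, 6.3, 6.5, 6.6, 6.7, 6.8, 7.2, 7.2, 7.5, 7.6, 7.7, 7.8, 8.1, 8.3.
n = 22.
Position = ⌈95/100 · 22⌉ = ⌈20.9⌉ = 21.
The value at rank 21 is 8.1.

8.1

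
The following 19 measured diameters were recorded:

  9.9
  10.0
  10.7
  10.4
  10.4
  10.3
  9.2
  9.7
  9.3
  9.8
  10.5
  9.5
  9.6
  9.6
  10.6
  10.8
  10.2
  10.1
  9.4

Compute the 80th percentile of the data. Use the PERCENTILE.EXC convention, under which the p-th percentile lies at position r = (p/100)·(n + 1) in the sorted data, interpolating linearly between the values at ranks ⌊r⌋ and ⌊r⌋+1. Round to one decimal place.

10.5

Sorted: 9.2, 9.3, 9.4, 9.5, 9.6, 9.6, 9.7, 9.8, 9.9, 10.0, 10.1, 10.2, 10.3, 10.4, 10.4, 10.5, 10.6, 10.7, 10.8.
n = 19.
r = (80/100)·(19 + 1) = 16.
r is an integer, so P80 is the value at rank 16: 10.5.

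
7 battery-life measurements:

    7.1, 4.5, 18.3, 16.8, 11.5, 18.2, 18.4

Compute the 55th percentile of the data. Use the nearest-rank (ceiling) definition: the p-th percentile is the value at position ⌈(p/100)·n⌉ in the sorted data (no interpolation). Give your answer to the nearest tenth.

Sorted: 4.5, 7.1, 11.5, 16.8, 18.2, 18.3, 18.4.
n = 7.
Position = ⌈55/100 · 7⌉ = ⌈3.85⌉ = 4.
The value at rank 4 is 16.8.

16.8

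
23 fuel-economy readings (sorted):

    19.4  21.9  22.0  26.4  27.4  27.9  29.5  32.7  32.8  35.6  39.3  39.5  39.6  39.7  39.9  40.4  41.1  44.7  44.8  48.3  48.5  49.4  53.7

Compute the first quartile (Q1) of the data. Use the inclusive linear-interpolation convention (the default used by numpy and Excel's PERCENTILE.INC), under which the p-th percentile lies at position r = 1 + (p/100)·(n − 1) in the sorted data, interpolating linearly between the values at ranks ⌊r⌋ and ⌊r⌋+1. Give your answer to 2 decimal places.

n = 23.
r = 1 + (25/100)·(23 − 1) = 1 + 5.5 = 6.5.
Rank 6 is 27.9 and rank 7 is 29.5.
Interpolate: 27.9 + 0.5·(29.5 − 27.9) = 27.9 + 0.5·1.6 = 28.7.

28.70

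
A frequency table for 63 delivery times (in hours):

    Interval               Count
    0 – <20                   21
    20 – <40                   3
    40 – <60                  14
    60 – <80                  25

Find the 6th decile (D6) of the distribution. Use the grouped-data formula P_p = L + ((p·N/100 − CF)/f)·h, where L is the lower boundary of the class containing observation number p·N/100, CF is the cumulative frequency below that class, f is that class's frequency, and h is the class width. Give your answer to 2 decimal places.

59.71

N = 63; target position k = 60/100 · 63 = 37.8.
Cumulative frequencies: 21, 24, 38, 63.
Observation 37.8 falls in the class 40 – <60.
L = 40, CF = 24, f = 14, h = 20.
P60 = 40 + ((37.8 − 24)/14)·20 = 40 + 19.7143 = 59.7143.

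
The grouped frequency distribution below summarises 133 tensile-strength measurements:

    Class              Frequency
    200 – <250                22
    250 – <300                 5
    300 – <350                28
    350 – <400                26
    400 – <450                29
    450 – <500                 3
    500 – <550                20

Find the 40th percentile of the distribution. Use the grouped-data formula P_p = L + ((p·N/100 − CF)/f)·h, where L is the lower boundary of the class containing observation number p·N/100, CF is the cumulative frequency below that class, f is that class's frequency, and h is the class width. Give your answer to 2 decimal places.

N = 133; target position k = 40/100 · 133 = 53.2.
Cumulative frequencies: 22, 27, 55, 81, 110, 113, 133.
Observation 53.2 falls in the class 300 – <350.
L = 300, CF = 27, f = 28, h = 50.
P40 = 300 + ((53.2 − 27)/28)·50 = 300 + 46.7857 = 346.786.

346.79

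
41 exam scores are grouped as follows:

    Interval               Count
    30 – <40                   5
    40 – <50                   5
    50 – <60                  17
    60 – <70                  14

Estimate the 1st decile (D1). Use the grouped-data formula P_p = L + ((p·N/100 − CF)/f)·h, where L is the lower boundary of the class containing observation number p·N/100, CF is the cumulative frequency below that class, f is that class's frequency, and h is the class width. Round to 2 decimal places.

38.20

N = 41; target position k = 10/100 · 41 = 4.1.
Cumulative frequencies: 5, 10, 27, 41.
Observation 4.1 falls in the class 30 – <40.
L = 30, CF = 0, f = 5, h = 10.
P10 = 30 + ((4.1 − 0)/5)·10 = 30 + 8.2 = 38.2.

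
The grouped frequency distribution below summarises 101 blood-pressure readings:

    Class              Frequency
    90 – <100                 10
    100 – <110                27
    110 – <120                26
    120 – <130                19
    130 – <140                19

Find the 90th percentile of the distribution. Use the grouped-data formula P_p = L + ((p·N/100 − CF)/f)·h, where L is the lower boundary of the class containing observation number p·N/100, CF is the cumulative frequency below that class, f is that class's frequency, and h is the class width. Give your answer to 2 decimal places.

134.68

N = 101; target position k = 90/100 · 101 = 90.9.
Cumulative frequencies: 10, 37, 63, 82, 101.
Observation 90.9 falls in the class 130 – <140.
L = 130, CF = 82, f = 19, h = 10.
P90 = 130 + ((90.9 − 82)/19)·10 = 130 + 4.68421 = 134.684.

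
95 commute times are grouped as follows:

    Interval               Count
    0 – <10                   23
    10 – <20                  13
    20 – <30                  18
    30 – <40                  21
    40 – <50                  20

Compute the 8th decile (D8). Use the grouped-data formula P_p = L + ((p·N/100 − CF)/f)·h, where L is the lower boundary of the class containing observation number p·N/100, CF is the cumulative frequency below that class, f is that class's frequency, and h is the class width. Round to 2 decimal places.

40.50

N = 95; target position k = 80/100 · 95 = 76.
Cumulative frequencies: 23, 36, 54, 75, 95.
Observation 76 falls in the class 40 – <50.
L = 40, CF = 75, f = 20, h = 10.
P80 = 40 + ((76 − 75)/20)·10 = 40 + 0.5 = 40.5.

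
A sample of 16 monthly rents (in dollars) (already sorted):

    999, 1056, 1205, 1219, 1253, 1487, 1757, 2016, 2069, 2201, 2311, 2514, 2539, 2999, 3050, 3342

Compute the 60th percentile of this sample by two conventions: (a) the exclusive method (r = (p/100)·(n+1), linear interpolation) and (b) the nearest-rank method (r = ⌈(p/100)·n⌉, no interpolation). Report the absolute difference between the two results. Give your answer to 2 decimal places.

22.00

n = 16.
(a) r = 10.2; between ranks 10 (2201) and 11 (2311): 2223.
(b) the nearest-rank method: rank 10 → 2201.
|2223 − 2201| = 22.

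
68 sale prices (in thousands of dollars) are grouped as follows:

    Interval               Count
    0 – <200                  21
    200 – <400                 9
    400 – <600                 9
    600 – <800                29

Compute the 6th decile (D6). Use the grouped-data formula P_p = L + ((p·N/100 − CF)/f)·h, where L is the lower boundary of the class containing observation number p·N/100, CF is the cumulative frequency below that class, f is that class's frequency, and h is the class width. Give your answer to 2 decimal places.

612.41

N = 68; target position k = 60/100 · 68 = 40.8.
Cumulative frequencies: 21, 30, 39, 68.
Observation 40.8 falls in the class 600 – <800.
L = 600, CF = 39, f = 29, h = 200.
P60 = 600 + ((40.8 − 39)/29)·200 = 600 + 12.4138 = 612.414.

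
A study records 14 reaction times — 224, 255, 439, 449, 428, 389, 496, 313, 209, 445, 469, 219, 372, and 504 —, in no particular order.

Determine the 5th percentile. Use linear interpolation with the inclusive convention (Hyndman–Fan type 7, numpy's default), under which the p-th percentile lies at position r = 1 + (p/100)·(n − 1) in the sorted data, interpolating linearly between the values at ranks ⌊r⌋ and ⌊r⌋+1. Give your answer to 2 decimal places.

215.50

Sorted: 209, 219, 224, 255, 313, 372, 389, 428, 439, 445, 449, 469, 496, 504.
n = 14.
r = 1 + (5/100)·(14 − 1) = 1 + 0.65 = 1.65.
Rank 1 is 209 and rank 2 is 219.
Interpolate: 209 + 0.65·(219 − 209) = 209 + 0.65·10 = 215.5.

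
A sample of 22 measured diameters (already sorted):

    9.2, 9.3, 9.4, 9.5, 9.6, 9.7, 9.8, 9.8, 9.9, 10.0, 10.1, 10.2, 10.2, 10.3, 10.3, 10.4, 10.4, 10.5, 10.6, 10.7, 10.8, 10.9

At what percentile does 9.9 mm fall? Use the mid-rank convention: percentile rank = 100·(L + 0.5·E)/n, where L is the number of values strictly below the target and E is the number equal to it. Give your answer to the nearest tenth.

38.6

Count below 9.9: L = 8; count equal: E = 1; n = 22.
Percentile rank = 100·(8 + 0.5·1)/22 = 100·8.5/22 = 38.64.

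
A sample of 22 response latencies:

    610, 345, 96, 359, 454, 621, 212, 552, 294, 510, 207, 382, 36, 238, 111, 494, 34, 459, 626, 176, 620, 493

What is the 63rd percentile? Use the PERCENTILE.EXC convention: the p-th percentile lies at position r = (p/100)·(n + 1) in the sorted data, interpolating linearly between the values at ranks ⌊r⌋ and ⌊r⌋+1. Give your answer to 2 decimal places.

475.66

Sorted: 34, 36, 96, 111, 176, 207, 212, 238, 294, 345, 359, 382, 454, 459, 493, 494, 510, 552, 610, 620, 621, 626.
n = 22.
r = (63/100)·(22 + 1) = 14.49.
Rank 14 is 459 and rank 15 is 493.
Interpolate: 459 + 0.49·(493 − 459) = 459 + 0.49·34 = 475.66.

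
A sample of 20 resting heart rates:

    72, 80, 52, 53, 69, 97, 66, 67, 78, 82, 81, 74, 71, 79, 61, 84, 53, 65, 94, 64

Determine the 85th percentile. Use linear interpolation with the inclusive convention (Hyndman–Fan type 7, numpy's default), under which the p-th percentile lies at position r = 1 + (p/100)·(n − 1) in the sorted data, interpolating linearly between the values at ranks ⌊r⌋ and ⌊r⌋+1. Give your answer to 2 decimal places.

82.30

Sorted: 52, 53, 53, 61, 64, 65, 66, 67, 69, 71, 72, 74, 78, 79, 80, 81, 82, 84, 94, 97.
n = 20.
r = 1 + (85/100)·(20 − 1) = 1 + 16.15 = 17.15.
Rank 17 is 82 and rank 18 is 84.
Interpolate: 82 + 0.15·(84 − 82) = 82 + 0.15·2 = 82.3.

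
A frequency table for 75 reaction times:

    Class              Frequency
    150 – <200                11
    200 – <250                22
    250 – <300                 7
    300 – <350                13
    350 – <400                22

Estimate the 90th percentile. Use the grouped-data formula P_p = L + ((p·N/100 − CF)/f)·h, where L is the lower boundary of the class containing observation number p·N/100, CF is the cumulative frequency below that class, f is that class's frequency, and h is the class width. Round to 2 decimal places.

382.95

N = 75; target position k = 90/100 · 75 = 67.5.
Cumulative frequencies: 11, 33, 40, 53, 75.
Observation 67.5 falls in the class 350 – <400.
L = 350, CF = 53, f = 22, h = 50.
P90 = 350 + ((67.5 − 53)/22)·50 = 350 + 32.9545 = 382.955.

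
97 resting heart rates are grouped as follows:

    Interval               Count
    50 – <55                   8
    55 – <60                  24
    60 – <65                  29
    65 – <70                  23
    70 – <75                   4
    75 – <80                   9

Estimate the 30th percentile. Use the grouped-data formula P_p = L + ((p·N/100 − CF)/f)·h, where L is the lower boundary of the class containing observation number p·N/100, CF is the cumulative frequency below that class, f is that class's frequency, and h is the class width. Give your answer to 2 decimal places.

N = 97; target position k = 30/100 · 97 = 29.1.
Cumulative frequencies: 8, 32, 61, 84, 88, 97.
Observation 29.1 falls in the class 55 – <60.
L = 55, CF = 8, f = 24, h = 5.
P30 = 55 + ((29.1 − 8)/24)·5 = 55 + 4.39583 = 59.3958.

59.40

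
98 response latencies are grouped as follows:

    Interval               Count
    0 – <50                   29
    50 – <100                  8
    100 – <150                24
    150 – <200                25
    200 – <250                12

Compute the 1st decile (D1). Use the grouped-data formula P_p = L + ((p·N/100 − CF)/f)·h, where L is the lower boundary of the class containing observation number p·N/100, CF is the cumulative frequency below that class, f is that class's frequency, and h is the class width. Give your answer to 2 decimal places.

16.90

N = 98; target position k = 10/100 · 98 = 9.8.
Cumulative frequencies: 29, 37, 61, 86, 98.
Observation 9.8 falls in the class 0 – <50.
L = 0, CF = 0, f = 29, h = 50.
P10 = 0 + ((9.8 − 0)/29)·50 = 0 + 16.8966 = 16.8966.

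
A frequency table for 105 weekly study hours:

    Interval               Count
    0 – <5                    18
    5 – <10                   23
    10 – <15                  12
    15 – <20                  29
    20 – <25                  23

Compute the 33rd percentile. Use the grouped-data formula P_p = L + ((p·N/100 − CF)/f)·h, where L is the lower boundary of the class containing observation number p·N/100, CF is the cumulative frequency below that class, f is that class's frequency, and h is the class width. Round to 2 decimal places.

N = 105; target position k = 33/100 · 105 = 34.65.
Cumulative frequencies: 18, 41, 53, 82, 105.
Observation 34.65 falls in the class 5 – <10.
L = 5, CF = 18, f = 23, h = 5.
P33 = 5 + ((34.65 − 18)/23)·5 = 5 + 3.61957 = 8.61957.

8.62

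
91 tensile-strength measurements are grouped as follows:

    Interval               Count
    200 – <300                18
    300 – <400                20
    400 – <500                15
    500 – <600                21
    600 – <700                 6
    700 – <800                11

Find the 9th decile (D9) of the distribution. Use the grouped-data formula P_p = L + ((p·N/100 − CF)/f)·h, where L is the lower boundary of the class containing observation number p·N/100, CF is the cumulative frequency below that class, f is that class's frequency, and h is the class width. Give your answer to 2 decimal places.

N = 91; target position k = 90/100 · 91 = 81.9.
Cumulative frequencies: 18, 38, 53, 74, 80, 91.
Observation 81.9 falls in the class 700 – <800.
L = 700, CF = 80, f = 11, h = 100.
P90 = 700 + ((81.9 − 80)/11)·100 = 700 + 17.2727 = 717.273.

717.27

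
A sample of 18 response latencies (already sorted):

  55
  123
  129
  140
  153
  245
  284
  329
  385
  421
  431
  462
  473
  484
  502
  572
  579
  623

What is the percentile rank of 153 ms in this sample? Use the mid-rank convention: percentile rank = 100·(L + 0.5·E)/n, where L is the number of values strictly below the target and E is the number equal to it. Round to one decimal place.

25.0

Count below 153: L = 4; count equal: E = 1; n = 18.
Percentile rank = 100·(4 + 0.5·1)/18 = 100·4.5/18 = 25.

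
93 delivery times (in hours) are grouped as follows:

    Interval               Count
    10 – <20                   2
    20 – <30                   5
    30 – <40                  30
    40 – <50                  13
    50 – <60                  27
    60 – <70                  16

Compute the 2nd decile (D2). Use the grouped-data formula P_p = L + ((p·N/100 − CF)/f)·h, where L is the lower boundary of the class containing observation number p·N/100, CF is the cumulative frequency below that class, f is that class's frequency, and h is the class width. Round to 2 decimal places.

33.87

N = 93; target position k = 20/100 · 93 = 18.6.
Cumulative frequencies: 2, 7, 37, 50, 77, 93.
Observation 18.6 falls in the class 30 – <40.
L = 30, CF = 7, f = 30, h = 10.
P20 = 30 + ((18.6 − 7)/30)·10 = 30 + 3.86667 = 33.8667.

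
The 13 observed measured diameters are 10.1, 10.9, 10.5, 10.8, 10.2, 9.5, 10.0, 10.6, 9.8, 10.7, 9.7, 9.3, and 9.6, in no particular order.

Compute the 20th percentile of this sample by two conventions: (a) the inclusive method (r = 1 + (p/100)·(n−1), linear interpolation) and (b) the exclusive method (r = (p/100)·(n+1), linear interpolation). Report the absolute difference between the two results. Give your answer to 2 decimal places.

Sorted: 9.3, 9.5, 9.6, 9.7, 9.8, 10.0, 10.1, 10.2, 10.5, 10.6, 10.7, 10.8, 10.9.
n = 13.
(a) r = 3.4; between ranks 3 (9.6) and 4 (9.7): 9.64.
(b) r = 2.8; between ranks 2 (9.5) and 3 (9.6): 9.58.
|9.64 − 9.58| = 0.06.

0.06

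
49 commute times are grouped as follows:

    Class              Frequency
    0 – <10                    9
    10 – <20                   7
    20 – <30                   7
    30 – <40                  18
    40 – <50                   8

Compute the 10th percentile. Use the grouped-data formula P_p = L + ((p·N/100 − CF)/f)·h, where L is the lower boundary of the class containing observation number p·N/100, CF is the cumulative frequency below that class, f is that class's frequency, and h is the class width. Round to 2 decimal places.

N = 49; target position k = 10/100 · 49 = 4.9.
Cumulative frequencies: 9, 16, 23, 41, 49.
Observation 4.9 falls in the class 0 – <10.
L = 0, CF = 0, f = 9, h = 10.
P10 = 0 + ((4.9 − 0)/9)·10 = 0 + 5.44444 = 5.44444.

5.44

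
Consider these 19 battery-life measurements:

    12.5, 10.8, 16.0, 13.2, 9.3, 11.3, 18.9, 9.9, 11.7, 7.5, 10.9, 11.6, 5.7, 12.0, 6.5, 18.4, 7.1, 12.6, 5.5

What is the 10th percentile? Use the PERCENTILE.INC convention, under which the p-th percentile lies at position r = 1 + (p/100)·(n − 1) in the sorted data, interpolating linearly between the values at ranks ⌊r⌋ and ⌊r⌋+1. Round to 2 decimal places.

6.34

Sorted: 5.5, 5.7, 6.5, 7.1, 7.5, 9.3, 9.9, 10.8, 10.9, 11.3, 11.6, 11.7, 12.0, 12.5, 12.6, 13.2, 16.0, 18.4, 18.9.
n = 19.
r = 1 + (10/100)·(19 − 1) = 1 + 1.8 = 2.8.
Rank 2 is 5.7 and rank 3 is 6.5.
Interpolate: 5.7 + 0.8·(6.5 − 5.7) = 5.7 + 0.8·0.8 = 6.34.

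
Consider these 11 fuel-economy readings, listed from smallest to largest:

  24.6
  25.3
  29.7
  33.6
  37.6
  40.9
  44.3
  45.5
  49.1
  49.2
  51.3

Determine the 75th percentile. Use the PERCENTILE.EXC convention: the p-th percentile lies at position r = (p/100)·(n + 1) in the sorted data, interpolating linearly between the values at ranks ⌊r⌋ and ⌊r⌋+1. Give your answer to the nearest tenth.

49.1

n = 11.
r = (75/100)·(11 + 1) = 9.
r is an integer, so P75 is the value at rank 9: 49.1.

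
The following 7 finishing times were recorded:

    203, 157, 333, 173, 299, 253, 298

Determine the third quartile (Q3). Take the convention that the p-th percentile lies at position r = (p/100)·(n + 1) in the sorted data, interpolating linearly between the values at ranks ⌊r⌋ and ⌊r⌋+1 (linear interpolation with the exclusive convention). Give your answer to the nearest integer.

299

Sorted: 157, 173, 203, 253, 298, 299, 333.
n = 7.
r = (75/100)·(7 + 1) = 6.
r is an integer, so P75 is the value at rank 6: 299.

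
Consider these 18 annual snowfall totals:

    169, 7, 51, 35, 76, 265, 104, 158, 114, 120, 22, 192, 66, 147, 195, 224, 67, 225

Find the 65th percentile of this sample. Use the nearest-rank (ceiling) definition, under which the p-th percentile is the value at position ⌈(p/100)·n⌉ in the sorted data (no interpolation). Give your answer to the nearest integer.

Sorted: 7, 22, 35, 51, 66, 67, 76, 104, 114, 120, 147, 158, 169, 192, 195, 224, 225, 265.
n = 18.
Position = ⌈65/100 · 18⌉ = ⌈11.7⌉ = 12.
The value at rank 12 is 158.

158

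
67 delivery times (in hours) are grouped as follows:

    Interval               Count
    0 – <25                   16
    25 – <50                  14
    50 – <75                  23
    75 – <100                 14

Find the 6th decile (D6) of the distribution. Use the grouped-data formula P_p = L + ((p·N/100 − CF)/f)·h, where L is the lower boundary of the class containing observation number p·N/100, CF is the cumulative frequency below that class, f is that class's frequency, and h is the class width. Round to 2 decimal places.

61.09

N = 67; target position k = 60/100 · 67 = 40.2.
Cumulative frequencies: 16, 30, 53, 67.
Observation 40.2 falls in the class 50 – <75.
L = 50, CF = 30, f = 23, h = 25.
P60 = 50 + ((40.2 − 30)/23)·25 = 50 + 11.087 = 61.087.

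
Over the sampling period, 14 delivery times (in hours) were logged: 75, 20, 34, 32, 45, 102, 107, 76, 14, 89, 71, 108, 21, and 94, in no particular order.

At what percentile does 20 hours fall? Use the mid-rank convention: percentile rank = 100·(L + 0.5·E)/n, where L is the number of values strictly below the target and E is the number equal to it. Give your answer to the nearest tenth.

Sorted: 14, 20, 21, 32, 34, 45, 71, 75, 76, 89, 94, 102, 107, 108.
Count below 20: L = 1; count equal: E = 1; n = 14.
Percentile rank = 100·(1 + 0.5·1)/14 = 100·1.5/14 = 10.71.

10.7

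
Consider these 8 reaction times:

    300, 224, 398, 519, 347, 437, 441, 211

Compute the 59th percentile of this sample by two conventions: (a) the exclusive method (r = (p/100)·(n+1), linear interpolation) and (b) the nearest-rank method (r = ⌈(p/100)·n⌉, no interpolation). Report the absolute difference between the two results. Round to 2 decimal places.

Sorted: 211, 224, 300, 347, 398, 437, 441, 519.
n = 8.
(a) r = 5.31; between ranks 5 (398) and 6 (437): 410.09.
(b) the nearest-rank method: rank 5 → 398.
|410.09 − 398| = 12.09.

12.09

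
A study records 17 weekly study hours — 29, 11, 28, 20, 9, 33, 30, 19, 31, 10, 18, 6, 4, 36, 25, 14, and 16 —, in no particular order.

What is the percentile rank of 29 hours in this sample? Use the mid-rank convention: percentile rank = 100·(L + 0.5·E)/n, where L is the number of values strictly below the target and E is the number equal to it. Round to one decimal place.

Sorted: 4, 6, 9, 10, 11, 14, 16, 18, 19, 20, 25, 28, 29, 30, 31, 33, 36.
Count below 29: L = 12; count equal: E = 1; n = 17.
Percentile rank = 100·(12 + 0.5·1)/17 = 100·12.5/17 = 73.53.

73.5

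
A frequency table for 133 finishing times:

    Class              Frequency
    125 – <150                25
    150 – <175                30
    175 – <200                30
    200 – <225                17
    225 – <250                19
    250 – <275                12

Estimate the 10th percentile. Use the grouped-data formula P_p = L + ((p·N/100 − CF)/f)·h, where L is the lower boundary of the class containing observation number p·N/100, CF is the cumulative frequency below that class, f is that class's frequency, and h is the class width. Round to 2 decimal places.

N = 133; target position k = 10/100 · 133 = 13.3.
Cumulative frequencies: 25, 55, 85, 102, 121, 133.
Observation 13.3 falls in the class 125 – <150.
L = 125, CF = 0, f = 25, h = 25.
P10 = 125 + ((13.3 − 0)/25)·25 = 125 + 13.3 = 138.3.

138.30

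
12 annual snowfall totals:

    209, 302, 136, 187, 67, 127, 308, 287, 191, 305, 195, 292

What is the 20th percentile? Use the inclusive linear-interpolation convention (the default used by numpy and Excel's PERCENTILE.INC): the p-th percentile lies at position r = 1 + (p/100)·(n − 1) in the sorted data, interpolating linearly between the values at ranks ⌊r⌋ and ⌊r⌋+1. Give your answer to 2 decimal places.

146.20

Sorted: 67, 127, 136, 187, 191, 195, 209, 287, 292, 302, 305, 308.
n = 12.
r = 1 + (20/100)·(12 − 1) = 1 + 2.2 = 3.2.
Rank 3 is 136 and rank 4 is 187.
Interpolate: 136 + 0.2·(187 − 136) = 136 + 0.2·51 = 146.2.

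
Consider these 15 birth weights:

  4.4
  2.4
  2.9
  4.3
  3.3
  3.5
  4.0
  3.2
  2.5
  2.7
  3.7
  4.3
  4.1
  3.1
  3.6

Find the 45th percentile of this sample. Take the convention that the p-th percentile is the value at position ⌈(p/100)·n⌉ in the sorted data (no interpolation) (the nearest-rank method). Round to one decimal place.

Sorted: 2.4, 2.5, 2.7, 2.9, 3.1, 3.2, 3.3, 3.5, 3.6, 3.7, 4.0, 4.1, 4.3, 4.3, 4.4.
n = 15.
Position = ⌈45/100 · 15⌉ = ⌈6.75⌉ = 7.
The value at rank 7 is 3.3.

3.3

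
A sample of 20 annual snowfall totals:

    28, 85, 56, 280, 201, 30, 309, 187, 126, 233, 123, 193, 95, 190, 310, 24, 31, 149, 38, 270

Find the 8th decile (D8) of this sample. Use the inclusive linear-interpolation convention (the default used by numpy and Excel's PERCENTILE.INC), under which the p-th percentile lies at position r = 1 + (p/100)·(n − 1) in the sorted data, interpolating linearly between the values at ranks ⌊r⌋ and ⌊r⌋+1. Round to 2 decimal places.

Sorted: 24, 28, 30, 31, 38, 56, 85, 95, 123, 126, 149, 187, 190, 193, 201, 233, 270, 280, 309, 310.
n = 20.
r = 1 + (80/100)·(20 − 1) = 1 + 15.2 = 16.2.
Rank 16 is 233 and rank 17 is 270.
Interpolate: 233 + 0.2·(270 − 233) = 233 + 0.2·37 = 240.4.

240.40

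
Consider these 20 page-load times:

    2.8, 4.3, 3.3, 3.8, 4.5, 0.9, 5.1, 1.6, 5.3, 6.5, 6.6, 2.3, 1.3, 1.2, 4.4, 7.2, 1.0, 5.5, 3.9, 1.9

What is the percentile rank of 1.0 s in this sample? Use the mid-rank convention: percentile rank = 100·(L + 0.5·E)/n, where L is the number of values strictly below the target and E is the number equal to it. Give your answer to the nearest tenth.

7.5

Sorted: 0.9, 1.0, 1.2, 1.3, 1.6, 1.9, 2.3, 2.8, 3.3, 3.8, 3.9, 4.3, 4.4, 4.5, 5.1, 5.3, 5.5, 6.5, 6.6, 7.2.
Count below 1.0: L = 1; count equal: E = 1; n = 20.
Percentile rank = 100·(1 + 0.5·1)/20 = 100·1.5/20 = 7.5.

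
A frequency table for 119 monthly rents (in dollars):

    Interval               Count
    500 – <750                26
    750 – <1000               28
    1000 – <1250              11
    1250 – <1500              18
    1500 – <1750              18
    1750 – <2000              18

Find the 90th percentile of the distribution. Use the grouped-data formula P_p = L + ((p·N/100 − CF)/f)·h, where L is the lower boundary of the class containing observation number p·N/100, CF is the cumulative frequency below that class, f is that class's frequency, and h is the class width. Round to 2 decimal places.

1834.72

N = 119; target position k = 90/100 · 119 = 107.1.
Cumulative frequencies: 26, 54, 65, 83, 101, 119.
Observation 107.1 falls in the class 1750 – <2000.
L = 1750, CF = 101, f = 18, h = 250.
P90 = 1750 + ((107.1 − 101)/18)·250 = 1750 + 84.7222 = 1834.72.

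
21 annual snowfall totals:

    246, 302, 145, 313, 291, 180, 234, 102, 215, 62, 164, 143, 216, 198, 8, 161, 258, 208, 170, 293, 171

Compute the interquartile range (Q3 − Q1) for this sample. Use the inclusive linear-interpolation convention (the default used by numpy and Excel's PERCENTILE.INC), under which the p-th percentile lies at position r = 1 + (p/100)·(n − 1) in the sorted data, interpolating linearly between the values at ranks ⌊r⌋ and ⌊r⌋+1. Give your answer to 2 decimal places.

85.00

Sorted: 8, 62, 102, 143, 145, 161, 164, 170, 171, 180, 198, 208, 215, 216, 234, 246, 258, 291, 293, 302, 313.
n = 21.
P25: r = 6 (integer) → 161.
P75: r = 16 (integer) → 246.
Difference: 246 − 161 = 85.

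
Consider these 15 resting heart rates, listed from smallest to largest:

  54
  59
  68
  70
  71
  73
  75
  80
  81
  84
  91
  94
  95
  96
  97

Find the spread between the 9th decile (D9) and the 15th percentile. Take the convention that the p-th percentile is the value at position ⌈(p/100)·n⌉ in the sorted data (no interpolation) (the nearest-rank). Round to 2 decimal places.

n = 15.
P15: rank ⌈15/100·15⌉ = 3 → 68.
P90: rank ⌈90/100·15⌉ = 14 → 96.
Difference: 96 − 68 = 28.

28.00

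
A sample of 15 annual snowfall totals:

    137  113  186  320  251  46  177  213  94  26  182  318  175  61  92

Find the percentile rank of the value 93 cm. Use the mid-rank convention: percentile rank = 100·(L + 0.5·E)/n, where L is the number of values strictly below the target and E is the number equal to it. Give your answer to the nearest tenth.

26.7

Sorted: 26, 46, 61, 92, 94, 113, 137, 175, 177, 182, 186, 213, 251, 318, 320.
Count below 93: L = 4; count equal: E = 0; n = 15.
Percentile rank = 100·(4 + 0.5·0)/15 = 100·4/15 = 26.67.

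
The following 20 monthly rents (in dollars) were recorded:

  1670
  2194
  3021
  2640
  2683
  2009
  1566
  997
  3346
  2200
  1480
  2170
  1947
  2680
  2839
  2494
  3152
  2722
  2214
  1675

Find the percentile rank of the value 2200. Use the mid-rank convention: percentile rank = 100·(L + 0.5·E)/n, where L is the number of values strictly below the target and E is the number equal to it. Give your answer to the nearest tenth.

47.5

Sorted: 997, 1480, 1566, 1670, 1675, 1947, 2009, 2170, 2194, 2200, 2214, 2494, 2640, 2680, 2683, 2722, 2839, 3021, 3152, 3346.
Count below 2200: L = 9; count equal: E = 1; n = 20.
Percentile rank = 100·(9 + 0.5·1)/20 = 100·9.5/20 = 47.5.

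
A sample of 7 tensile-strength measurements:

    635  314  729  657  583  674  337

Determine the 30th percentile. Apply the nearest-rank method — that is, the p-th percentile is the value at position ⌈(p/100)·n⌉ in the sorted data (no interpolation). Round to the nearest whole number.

583

Sorted: 314, 337, 583, 635, 657, 674, 729.
n = 7.
Position = ⌈30/100 · 7⌉ = ⌈2.1⌉ = 3.
The value at rank 3 is 583.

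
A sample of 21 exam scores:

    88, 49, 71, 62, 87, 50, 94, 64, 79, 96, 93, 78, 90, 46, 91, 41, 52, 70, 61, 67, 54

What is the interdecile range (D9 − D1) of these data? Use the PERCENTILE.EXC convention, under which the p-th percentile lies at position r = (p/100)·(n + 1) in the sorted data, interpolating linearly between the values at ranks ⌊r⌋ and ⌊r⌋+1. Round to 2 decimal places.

47.20

Sorted: 41, 46, 49, 50, 52, 54, 61, 62, 64, 67, 70, 71, 78, 79, 87, 88, 90, 91, 93, 94, 96.
n = 21.
P10: r = 2.2; ranks 2–3 are 46, 49; interpolating gives 46.6.
P90: r = 19.8; ranks 19–20 are 93, 94; interpolating gives 93.8.
Difference: 93.8 − 46.6 = 47.2.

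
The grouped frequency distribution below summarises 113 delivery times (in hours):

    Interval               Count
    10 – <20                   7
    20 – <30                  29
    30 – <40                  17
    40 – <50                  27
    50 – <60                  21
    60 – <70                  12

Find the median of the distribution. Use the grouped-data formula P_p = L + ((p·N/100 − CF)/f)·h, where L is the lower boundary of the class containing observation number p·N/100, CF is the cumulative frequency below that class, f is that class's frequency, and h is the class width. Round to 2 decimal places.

N = 113; target position k = 50/100 · 113 = 56.5.
Cumulative frequencies: 7, 36, 53, 80, 101, 113.
Observation 56.5 falls in the class 40 – <50.
L = 40, CF = 53, f = 27, h = 10.
P50 = 40 + ((56.5 − 53)/27)·10 = 40 + 1.2963 = 41.2963.

41.30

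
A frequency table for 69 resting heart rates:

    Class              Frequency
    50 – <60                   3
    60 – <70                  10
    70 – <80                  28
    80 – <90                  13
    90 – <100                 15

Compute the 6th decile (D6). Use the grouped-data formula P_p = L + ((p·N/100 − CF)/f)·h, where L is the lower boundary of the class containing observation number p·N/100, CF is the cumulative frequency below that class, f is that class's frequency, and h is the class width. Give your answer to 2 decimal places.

N = 69; target position k = 60/100 · 69 = 41.4.
Cumulative frequencies: 3, 13, 41, 54, 69.
Observation 41.4 falls in the class 80 – <90.
L = 80, CF = 41, f = 13, h = 10.
P60 = 80 + ((41.4 − 41)/13)·10 = 80 + 0.307692 = 80.3077.

80.31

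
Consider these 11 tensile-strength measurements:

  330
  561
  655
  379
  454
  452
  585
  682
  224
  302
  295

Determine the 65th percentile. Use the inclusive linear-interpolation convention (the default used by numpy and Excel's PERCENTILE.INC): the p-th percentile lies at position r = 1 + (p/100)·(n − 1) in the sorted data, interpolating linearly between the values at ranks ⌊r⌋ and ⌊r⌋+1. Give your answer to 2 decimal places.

507.50

Sorted: 224, 295, 302, 330, 379, 452, 454, 561, 585, 655, 682.
n = 11.
r = 1 + (65/100)·(11 − 1) = 1 + 6.5 = 7.5.
Rank 7 is 454 and rank 8 is 561.
Interpolate: 454 + 0.5·(561 − 454) = 454 + 0.5·107 = 507.5.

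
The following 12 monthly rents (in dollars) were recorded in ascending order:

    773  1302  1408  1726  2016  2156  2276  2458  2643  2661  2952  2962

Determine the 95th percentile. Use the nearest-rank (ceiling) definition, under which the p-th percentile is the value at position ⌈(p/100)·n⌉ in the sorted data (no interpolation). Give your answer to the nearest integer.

n = 12.
Position = ⌈95/100 · 12⌉ = ⌈11.4⌉ = 12.
The value at rank 12 is 2962.

2962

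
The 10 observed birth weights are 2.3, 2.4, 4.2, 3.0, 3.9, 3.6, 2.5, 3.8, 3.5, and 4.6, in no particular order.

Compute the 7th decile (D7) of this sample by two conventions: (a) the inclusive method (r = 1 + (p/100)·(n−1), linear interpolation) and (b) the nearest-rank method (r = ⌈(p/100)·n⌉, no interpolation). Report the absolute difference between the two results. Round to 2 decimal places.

0.03

Sorted: 2.3, 2.4, 2.5, 3.0, 3.5, 3.6, 3.8, 3.9, 4.2, 4.6.
n = 10.
(a) r = 7.3; between ranks 7 (3.8) and 8 (3.9): 3.83.
(b) the nearest-rank method: rank 7 → 3.8.
|3.83 − 3.8| = 0.03.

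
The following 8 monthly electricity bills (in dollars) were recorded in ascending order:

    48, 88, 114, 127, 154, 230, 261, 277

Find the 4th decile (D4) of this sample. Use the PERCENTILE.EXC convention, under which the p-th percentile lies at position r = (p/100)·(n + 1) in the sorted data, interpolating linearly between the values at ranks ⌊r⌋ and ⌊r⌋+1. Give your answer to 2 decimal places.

n = 8.
r = (40/100)·(8 + 1) = 3.6.
Rank 3 is 114 and rank 4 is 127.
Interpolate: 114 + 0.6·(127 − 114) = 114 + 0.6·13 = 121.8.

121.80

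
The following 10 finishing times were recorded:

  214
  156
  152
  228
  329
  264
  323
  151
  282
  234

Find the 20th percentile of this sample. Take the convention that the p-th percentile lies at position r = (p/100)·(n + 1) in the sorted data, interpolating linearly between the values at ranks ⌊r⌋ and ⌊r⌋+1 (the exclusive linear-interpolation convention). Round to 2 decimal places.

152.80

Sorted: 151, 152, 156, 214, 228, 234, 264, 282, 323, 329.
n = 10.
r = (20/100)·(10 + 1) = 2.2.
Rank 2 is 152 and rank 3 is 156.
Interpolate: 152 + 0.2·(156 − 152) = 152 + 0.2·4 = 152.8.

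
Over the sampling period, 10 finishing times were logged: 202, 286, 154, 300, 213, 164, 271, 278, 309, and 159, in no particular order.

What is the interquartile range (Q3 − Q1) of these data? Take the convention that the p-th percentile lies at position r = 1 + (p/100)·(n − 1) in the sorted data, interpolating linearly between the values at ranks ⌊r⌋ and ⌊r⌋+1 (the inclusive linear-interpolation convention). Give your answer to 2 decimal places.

Sorted: 154, 159, 164, 202, 213, 271, 278, 286, 300, 309.
n = 10.
P25: r = 3.25; ranks 3–4 are 164, 202; interpolating gives 173.5.
P75: r = 7.75; ranks 7–8 are 278, 286; interpolating gives 284.
Difference: 284 − 173.5 = 110.5.

110.50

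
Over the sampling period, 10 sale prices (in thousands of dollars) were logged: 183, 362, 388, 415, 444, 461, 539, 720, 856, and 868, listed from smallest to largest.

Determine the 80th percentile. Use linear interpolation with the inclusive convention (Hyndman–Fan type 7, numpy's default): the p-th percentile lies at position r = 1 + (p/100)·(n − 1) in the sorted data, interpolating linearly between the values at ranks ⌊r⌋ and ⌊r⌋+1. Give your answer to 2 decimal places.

747.20

n = 10.
r = 1 + (80/100)·(10 − 1) = 1 + 7.2 = 8.2.
Rank 8 is 720 and rank 9 is 856.
Interpolate: 720 + 0.2·(856 − 720) = 720 + 0.2·136 = 747.2.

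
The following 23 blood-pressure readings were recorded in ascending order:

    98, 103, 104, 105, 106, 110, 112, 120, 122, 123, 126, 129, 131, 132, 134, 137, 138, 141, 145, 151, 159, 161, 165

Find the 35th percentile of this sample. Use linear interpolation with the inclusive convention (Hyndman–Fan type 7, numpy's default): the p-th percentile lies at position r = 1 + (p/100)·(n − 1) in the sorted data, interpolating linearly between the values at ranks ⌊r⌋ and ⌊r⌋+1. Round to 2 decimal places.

121.40

n = 23.
r = 1 + (35/100)·(23 − 1) = 1 + 7.7 = 8.7.
Rank 8 is 120 and rank 9 is 122.
Interpolate: 120 + 0.7·(122 − 120) = 120 + 0.7·2 = 121.4.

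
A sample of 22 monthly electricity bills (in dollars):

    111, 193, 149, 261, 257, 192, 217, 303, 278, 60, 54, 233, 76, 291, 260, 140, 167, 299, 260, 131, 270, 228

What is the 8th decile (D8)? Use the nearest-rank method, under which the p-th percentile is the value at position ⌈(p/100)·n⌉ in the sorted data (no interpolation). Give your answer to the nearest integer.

Sorted: 54, 60, 76, 111, 131, 140, 149, 167, 192, 193, 217, 228, 233, 257, 260, 260, 261, 270, 278, 291, 299, 303.
n = 22.
Position = ⌈80/100 · 22⌉ = ⌈17.6⌉ = 18.
The value at rank 18 is 270.

270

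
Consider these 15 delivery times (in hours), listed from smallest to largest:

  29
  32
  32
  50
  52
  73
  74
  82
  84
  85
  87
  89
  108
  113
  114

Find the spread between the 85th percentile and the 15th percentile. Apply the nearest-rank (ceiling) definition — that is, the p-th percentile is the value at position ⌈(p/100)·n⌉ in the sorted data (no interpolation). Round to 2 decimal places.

n = 15.
P15: rank ⌈15/100·15⌉ = 3 → 32.
P85: rank ⌈85/100·15⌉ = 13 → 108.
Difference: 108 − 32 = 76.

76.00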